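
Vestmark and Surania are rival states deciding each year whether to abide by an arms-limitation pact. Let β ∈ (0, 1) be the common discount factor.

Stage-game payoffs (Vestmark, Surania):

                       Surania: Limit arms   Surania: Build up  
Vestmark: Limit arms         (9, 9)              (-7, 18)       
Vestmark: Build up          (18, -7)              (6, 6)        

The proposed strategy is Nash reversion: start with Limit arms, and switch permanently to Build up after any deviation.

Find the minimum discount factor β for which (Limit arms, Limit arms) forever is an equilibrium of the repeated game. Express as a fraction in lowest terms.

3/4

Under grim trigger the critical discount factor is (T−C)/(T−P) with T = 18, C = 9, P = 6.
β* = (18−9)/(18−6) = 9/12 = 3/4.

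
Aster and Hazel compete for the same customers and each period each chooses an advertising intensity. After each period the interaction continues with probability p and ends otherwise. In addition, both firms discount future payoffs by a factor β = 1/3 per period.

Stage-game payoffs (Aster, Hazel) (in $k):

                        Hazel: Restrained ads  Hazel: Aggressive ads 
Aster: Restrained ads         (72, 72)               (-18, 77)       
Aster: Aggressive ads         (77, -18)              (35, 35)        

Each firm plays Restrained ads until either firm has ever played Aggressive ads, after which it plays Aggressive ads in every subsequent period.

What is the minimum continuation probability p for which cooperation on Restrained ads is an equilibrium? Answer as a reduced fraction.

5/14

Expected continuation weight on next period's payoff is β·p = 1/3·p, which plays the role of the discount factor.
Cooperation requires 1/3·p ≥ (77−72)/(77−35) = 5/42, hence p ≥ 5/14.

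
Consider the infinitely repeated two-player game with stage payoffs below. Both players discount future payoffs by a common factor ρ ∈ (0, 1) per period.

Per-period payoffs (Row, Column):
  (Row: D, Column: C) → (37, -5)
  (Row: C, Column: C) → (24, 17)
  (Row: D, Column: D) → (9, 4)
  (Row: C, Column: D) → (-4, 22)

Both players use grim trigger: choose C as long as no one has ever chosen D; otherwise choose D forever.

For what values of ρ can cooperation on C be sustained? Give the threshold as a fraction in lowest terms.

Row's threshold: (37−24)/(37−9) = 13/28.
Column's threshold: (22−17)/(22−4) = 5/18.
13/28 > 5/18, so Row binds and ρ* = 13/28.

13/28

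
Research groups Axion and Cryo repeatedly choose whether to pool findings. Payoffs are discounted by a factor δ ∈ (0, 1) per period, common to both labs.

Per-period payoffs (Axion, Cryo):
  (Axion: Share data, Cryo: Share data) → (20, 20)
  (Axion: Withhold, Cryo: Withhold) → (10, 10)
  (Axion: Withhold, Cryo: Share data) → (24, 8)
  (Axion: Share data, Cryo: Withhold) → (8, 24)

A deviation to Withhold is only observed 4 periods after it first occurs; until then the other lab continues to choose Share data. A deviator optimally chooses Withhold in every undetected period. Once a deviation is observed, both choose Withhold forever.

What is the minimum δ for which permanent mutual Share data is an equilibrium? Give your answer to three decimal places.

The best deviation is to choose Withhold for all 4 undetected periods, earning 24 each, then 10 forever once detected.
Deviation value: 24(1−δ^4)/(1−δ) + 10δ^4/(1−δ); cooperation value: 20/(1−δ).
IC: 20 ≥ 24(1−δ^4) + 10δ^4 = 24 − 14δ^4.
So δ^4 ≥ 4/14 = 2/7, giving δ ≥ (2/7)^(1/4) ≈ 0.731.

0.731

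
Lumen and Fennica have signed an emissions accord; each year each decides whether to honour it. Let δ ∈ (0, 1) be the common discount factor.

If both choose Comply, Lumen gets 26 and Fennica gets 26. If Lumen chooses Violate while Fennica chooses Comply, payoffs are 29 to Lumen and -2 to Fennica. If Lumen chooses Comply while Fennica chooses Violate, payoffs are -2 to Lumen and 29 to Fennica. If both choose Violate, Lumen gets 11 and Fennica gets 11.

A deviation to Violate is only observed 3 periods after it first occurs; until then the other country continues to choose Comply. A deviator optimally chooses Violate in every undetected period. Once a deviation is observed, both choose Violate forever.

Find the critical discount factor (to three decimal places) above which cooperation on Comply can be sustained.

The best deviation is to choose Violate for all 3 undetected periods, earning 29 each, then 11 forever once detected.
Deviation value: 29(1−δ^3)/(1−δ) + 11δ^3/(1−δ); cooperation value: 26/(1−δ).
IC: 26 ≥ 29(1−δ^3) + 11δ^3 = 29 − 18δ^3.
So δ^3 ≥ 3/18 = 1/6, giving δ ≥ (1/6)^(1/3) ≈ 0.550.

0.550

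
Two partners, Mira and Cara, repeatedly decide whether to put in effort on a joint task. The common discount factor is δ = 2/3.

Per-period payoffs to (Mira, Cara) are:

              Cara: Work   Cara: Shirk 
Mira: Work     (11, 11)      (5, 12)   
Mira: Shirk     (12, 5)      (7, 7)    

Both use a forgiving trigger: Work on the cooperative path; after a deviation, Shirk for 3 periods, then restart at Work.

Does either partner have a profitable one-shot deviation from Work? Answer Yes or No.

No

Comparing payoff streams over the 4 periods until play realigns: cooperate → 11(1+δ+…+δ^3); deviate → 12 + 7(δ+…+δ^3).
Cooperation is sustained iff (11−7)(δ+…+δ^3) ≥ 12−11.
δ+…+δ^3 = 2/3·(1−(2/3)^3)/(1−2/3) = 1.4074, and (12−11)/(11−7) = 0.2500.
1.4074 ≥ 0.2500, so cooperation is sustainable.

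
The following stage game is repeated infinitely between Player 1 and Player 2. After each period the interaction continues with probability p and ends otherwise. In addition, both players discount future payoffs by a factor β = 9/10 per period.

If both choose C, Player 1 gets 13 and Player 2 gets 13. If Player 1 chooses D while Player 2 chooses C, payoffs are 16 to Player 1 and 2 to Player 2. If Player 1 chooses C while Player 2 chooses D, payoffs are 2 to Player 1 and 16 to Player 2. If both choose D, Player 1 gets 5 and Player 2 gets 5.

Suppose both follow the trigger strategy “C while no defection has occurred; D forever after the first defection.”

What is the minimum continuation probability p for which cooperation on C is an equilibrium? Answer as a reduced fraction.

10/33

Expected continuation weight on next period's payoff is β·p = 9/10·p, which plays the role of the discount factor.
Cooperation requires 9/10·p ≥ (16−13)/(16−5) = 3/11, hence p ≥ 10/33.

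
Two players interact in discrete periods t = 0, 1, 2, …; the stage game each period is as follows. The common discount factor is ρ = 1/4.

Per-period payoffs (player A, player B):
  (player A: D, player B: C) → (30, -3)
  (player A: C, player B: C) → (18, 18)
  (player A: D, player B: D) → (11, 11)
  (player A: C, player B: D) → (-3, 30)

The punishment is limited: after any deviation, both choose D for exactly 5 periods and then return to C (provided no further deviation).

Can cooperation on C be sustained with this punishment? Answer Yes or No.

Comparing payoff streams over the 6 periods until play realigns: cooperate → 18(1+ρ+…+ρ^5); deviate → 30 + 11(ρ+…+ρ^5).
Cooperation is sustained iff (18−11)(ρ+…+ρ^5) ≥ 30−18.
ρ+…+ρ^5 = 1/4·(1−(1/4)^5)/(1−1/4) = 0.3330, and (30−18)/(18−11) = 1.7143.
0.3330 < 1.7143, so cooperation is not sustainable.

No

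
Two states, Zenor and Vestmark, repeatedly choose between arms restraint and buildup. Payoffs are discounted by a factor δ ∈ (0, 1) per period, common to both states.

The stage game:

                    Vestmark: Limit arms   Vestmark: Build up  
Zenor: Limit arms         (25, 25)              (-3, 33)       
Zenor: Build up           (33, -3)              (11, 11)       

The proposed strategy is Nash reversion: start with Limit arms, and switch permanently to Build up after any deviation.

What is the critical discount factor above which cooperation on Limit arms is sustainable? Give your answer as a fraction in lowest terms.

Under grim trigger the critical discount factor is (T−C)/(T−P) with T = 33, C = 25, P = 11.
δ* = (33−25)/(33−11) = 8/22 = 4/11.

4/11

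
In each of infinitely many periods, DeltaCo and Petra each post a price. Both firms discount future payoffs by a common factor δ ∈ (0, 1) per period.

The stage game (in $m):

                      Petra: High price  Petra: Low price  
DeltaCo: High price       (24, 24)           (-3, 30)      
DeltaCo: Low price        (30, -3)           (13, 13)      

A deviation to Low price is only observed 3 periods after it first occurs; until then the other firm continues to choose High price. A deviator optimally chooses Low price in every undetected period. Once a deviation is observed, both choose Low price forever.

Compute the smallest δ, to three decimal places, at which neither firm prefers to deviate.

0.707

The best deviation is to choose Low price for all 3 undetected periods, earning 30 each, then 13 forever once detected.
Deviation value: 30(1−δ^3)/(1−δ) + 13δ^3/(1−δ); cooperation value: 24/(1−δ).
IC: 24 ≥ 30(1−δ^3) + 13δ^3 = 30 − 17δ^3.
So δ^3 ≥ 6/17, giving δ ≥ (6/17)^(1/3) ≈ 0.707.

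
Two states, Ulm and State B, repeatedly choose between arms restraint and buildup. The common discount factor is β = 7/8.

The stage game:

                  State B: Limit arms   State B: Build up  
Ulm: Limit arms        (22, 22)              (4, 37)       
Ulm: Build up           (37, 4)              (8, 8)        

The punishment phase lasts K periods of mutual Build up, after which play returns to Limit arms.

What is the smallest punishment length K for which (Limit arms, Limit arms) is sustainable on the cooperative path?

Need Σ_{k=1}^{K} β^k ≥ (37−22)/(22−8) = 1.0714 at β = 7/8.
At K = 1 the sum is 0.8750 < 1.0714; at K = 2 it is 1.6406 ≥ 1.0714.
So the minimum punishment length is K = 2.

2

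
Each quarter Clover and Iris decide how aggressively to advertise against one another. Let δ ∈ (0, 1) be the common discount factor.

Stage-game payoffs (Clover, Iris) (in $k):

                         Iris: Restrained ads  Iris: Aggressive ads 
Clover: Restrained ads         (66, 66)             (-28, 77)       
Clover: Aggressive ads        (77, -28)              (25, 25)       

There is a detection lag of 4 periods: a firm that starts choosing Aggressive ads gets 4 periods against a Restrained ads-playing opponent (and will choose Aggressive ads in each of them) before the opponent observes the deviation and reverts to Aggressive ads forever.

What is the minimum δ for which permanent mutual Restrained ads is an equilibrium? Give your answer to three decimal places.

Deviating for the 4 undetected periods gains 77−66 = 11 per period over cooperation, then loses 66−25 = 41 per period forever once punishment starts.
Gain: 11(1 + δ + … + δ^3); loss: 41·δ^4/(1−δ).
No profitable deviation ⇔ 11(1−δ^4) ≤ 41·δ^4, i.e. δ^4 ≥ 11/(11+41) = 11/52.
Hence δ ≥ (11/52)^(1/4) ≈ 0.678.

0.678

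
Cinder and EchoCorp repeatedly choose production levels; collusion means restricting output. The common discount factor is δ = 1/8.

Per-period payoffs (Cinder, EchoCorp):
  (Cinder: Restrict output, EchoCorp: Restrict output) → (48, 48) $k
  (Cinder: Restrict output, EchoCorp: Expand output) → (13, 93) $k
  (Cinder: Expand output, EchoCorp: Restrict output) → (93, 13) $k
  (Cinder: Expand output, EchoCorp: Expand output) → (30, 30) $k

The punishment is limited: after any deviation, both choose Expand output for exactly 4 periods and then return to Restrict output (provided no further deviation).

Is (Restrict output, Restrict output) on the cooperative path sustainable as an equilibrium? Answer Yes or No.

No

Comparing payoff streams over the 5 periods until play realigns: cooperate → 48(1+δ+…+δ^4); deviate → 93 + 30(δ+…+δ^4).
Cooperation is sustained iff (48−30)(δ+…+δ^4) ≥ 93−48.
δ+…+δ^4 = 1/8·(1−(1/8)^4)/(1−1/8) = 0.1428, and (93−48)/(48−30) = 2.5000.
0.1428 < 2.5000, so cooperation is not sustainable.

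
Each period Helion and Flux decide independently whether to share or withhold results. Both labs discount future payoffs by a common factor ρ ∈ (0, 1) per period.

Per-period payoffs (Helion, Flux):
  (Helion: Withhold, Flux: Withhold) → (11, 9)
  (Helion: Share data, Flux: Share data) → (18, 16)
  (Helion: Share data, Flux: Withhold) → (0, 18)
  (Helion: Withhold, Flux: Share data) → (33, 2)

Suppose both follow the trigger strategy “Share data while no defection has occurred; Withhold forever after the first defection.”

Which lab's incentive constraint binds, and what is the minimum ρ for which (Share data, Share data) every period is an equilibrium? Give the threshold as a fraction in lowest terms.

Helion's threshold: (33−18)/(33−11) = 15/22.
Flux's threshold: (18−16)/(18−9) = 2/9.
15/22 > 2/9, so Helion binds and ρ* = 15/22.

Helion; ρ ≥ 15/22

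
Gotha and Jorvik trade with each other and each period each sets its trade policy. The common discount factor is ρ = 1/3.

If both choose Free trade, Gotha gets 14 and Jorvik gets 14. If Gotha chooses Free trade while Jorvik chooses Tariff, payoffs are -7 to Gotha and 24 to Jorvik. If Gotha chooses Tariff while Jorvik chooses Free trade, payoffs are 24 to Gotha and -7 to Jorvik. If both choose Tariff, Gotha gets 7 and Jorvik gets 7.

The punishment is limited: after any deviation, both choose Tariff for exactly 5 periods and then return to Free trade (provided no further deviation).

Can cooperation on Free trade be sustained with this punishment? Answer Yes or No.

Comparing payoff streams over the 6 periods until play realigns: cooperate → 14(1+ρ+…+ρ^5); deviate → 24 + 7(ρ+…+ρ^5).
Cooperation is sustained iff (14−7)(ρ+…+ρ^5) ≥ 24−14.
ρ+…+ρ^5 = 1/3·(1−(1/3)^5)/(1−1/3) = 0.4979, and (24−14)/(14−7) = 1.4286.
0.4979 < 1.4286, so cooperation is not sustainable.

No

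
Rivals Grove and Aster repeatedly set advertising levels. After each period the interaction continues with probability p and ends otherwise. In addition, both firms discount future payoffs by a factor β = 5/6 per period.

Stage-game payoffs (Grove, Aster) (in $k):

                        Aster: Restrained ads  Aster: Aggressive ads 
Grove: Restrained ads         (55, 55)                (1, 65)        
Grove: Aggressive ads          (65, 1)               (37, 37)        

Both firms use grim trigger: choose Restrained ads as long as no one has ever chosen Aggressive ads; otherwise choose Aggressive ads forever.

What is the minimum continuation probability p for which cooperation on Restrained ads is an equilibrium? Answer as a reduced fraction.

3/7

Expected continuation weight on next period's payoff is β·p = 5/6·p, which plays the role of the discount factor.
Cooperation requires 5/6·p ≥ (65−55)/(65−37) = 5/14, hence p ≥ 3/7.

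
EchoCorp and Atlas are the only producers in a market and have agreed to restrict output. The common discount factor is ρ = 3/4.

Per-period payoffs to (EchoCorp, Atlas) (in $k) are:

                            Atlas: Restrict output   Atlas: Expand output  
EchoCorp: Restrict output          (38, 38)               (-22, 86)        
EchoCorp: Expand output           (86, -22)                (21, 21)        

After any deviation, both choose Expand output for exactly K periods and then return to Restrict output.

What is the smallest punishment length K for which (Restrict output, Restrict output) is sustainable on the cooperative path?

IC: ρ(1−ρ^K)/(1−ρ) ≥ (86−38)/(38−21) = 48/17.
With ρ = 3/4: need 1 − ρ^K ≥ 48/17·(1−3/4)/(3/4), i.e. ρ^K ≤ 0.0588.
Since (3/4)^9 = 0.0751 and (3/4)^10 = 0.0563, the smallest such K is 10.

10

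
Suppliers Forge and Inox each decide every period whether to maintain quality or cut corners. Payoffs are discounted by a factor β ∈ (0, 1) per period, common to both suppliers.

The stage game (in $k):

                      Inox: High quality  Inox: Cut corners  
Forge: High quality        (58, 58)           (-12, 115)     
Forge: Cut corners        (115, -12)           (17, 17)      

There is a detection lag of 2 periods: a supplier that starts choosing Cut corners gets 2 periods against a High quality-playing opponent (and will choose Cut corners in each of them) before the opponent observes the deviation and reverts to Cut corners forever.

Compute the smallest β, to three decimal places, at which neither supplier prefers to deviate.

0.763

The best deviation is to choose Cut corners for all 2 undetected periods, earning 115 each, then 17 forever once detected.
Deviation value: 115(1−β^2)/(1−β) + 17β^2/(1−β); cooperation value: 58/(1−β).
IC: 58 ≥ 115(1−β^2) + 17β^2 = 115 − 98β^2.
So β^2 ≥ 57/98, giving β ≥ (57/98)^(1/2) ≈ 0.763.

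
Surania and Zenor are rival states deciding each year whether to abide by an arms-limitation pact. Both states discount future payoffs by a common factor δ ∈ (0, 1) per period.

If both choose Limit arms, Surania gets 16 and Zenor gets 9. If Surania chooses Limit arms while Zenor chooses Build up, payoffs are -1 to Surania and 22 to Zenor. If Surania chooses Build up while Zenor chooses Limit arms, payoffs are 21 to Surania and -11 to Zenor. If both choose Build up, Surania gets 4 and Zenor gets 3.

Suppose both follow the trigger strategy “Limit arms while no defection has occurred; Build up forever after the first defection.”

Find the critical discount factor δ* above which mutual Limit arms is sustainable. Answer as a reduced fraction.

13/19

For Surania: deviation gain 21−16 = 5, per-period punishment loss 16−4 = 12. IC gives δ ≥ 5/17.
For Zenor: gain 13, loss 6 per period, so δ ≥ 13/19.
The tighter constraint is Zenor's, so cooperation needs δ ≥ 13/19.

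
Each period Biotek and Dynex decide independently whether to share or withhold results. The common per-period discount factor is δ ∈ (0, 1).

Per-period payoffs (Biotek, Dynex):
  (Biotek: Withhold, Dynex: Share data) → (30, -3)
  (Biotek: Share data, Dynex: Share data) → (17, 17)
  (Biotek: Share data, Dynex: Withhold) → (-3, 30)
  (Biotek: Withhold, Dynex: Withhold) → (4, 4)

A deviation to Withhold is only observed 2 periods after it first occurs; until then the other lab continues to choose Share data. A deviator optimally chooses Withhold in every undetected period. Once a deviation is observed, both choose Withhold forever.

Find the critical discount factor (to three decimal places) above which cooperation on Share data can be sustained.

Deviating for the 2 undetected periods gains 30−17 = 13 per period over cooperation, then loses 17−4 = 13 per period forever once punishment starts.
Gain: 13(1 + δ + … + δ^1); loss: 13·δ^2/(1−δ).
No profitable deviation ⇔ 13(1−δ^2) ≤ 13·δ^2, i.e. δ^2 ≥ 13/(13+13) = 1/2.
Hence δ ≥ (1/2)^(1/2) ≈ 0.707.

0.707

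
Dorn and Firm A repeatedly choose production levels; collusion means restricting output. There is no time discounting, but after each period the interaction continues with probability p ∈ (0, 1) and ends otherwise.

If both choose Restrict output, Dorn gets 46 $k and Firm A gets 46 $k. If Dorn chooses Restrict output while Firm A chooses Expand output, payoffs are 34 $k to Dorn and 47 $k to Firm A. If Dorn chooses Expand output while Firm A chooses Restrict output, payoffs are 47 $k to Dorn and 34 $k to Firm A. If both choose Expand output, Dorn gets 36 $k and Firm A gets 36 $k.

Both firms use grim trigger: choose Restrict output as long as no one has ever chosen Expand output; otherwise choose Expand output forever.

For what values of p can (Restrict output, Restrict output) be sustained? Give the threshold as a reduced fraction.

With no time discounting, the continuation probability p plays the role of the discount factor.
Grim-trigger IC: 46/(1−p) ≥ 47 + 36p/(1−p) ⇒ p ≥ (47−46)/(47−36) = 1/11.

1/11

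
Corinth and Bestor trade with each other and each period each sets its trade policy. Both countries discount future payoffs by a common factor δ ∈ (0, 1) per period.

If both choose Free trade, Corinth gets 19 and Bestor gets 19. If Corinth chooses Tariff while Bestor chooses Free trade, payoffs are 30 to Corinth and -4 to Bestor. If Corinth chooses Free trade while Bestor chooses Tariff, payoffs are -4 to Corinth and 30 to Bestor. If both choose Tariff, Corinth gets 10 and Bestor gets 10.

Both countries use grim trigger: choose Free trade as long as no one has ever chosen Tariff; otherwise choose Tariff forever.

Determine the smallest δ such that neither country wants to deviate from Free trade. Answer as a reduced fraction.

19/(1−δ) ≥ 30 + 10δ/(1−δ)
19 ≥ 30 − 20δ
δ ≥ 11/20.

11/20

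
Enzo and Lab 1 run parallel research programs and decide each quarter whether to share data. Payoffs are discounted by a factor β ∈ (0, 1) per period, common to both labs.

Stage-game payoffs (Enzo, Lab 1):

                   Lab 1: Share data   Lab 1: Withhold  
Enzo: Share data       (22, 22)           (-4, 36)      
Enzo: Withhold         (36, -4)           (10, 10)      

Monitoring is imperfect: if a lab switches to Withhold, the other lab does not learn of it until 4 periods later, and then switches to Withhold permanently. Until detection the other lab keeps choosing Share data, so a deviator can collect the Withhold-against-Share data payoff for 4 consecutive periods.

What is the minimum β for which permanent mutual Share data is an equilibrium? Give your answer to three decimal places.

0.857

Deviating for the 4 undetected periods gains 36−22 = 14 per period over cooperation, then loses 22−10 = 12 per period forever once punishment starts.
Gain: 14(1 + β + … + β^3); loss: 12·β^4/(1−β).
No profitable deviation ⇔ 14(1−β^4) ≤ 12·β^4, i.e. β^4 ≥ 14/(14+12) = 7/13.
Hence β ≥ (7/13)^(1/4) ≈ 0.857.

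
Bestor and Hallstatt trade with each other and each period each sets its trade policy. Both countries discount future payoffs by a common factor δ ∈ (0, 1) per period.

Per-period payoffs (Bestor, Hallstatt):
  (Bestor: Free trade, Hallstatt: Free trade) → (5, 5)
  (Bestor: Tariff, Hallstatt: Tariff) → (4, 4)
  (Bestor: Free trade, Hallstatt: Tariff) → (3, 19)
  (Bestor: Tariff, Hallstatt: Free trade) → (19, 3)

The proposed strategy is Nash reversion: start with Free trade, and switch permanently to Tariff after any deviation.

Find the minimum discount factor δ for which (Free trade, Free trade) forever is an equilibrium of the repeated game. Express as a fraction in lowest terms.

One-period gain from deviating is 19 − 5 = 14. The loss is 5 − 4 = 1 in every subsequent period, with present value 1·δ/(1−δ).
Deviation is unprofitable when 1·δ/(1−δ) ≥ 14, i.e. δ/(1−δ) ≥ 14.
Equivalently δ ≥ 14/(14+1) = 14/15.

14/15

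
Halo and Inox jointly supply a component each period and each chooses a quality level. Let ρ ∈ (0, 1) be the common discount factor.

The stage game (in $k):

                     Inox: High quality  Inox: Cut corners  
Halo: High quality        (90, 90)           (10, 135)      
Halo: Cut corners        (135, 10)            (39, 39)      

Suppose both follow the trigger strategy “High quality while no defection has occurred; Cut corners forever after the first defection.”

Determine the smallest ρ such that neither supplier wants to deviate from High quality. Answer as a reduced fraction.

Under grim trigger the critical discount factor is (T−C)/(T−P) with T = 135, C = 90, P = 39.
ρ* = (135−90)/(135−39) = 45/96 = 15/32.

15/32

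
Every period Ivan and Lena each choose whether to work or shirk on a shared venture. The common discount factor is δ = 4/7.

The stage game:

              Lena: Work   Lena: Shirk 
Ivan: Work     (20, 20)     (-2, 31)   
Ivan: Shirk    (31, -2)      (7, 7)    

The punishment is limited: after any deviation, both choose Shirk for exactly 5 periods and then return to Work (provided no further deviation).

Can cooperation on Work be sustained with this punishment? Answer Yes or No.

Yes

A one-shot deviation gives 31 now, then 7 for 5 periods, then back to 20.
Gain from deviating: (31−20) today; loss: (20−7) in each of the next 5 periods.
No-deviation condition: (20−7)(δ+…+δ^5) ≥ 31−20, i.e. δ+…+δ^5 ≥ 11/13.
At δ = 4/7: δ+…+δ^5 = 1.2521 ≥ 0.8462.
So cooperation is sustainable.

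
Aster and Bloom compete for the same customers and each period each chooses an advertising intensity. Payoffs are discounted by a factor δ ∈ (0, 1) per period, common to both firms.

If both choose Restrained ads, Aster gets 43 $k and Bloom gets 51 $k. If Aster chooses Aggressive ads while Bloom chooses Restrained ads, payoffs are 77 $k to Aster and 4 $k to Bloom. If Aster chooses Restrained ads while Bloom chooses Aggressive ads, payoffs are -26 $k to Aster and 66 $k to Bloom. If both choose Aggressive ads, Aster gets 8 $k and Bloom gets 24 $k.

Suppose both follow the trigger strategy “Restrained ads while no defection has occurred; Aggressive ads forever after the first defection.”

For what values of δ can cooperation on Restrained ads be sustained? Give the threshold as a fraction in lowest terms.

34/69

Aster: cooperation gives 43 each period; deviation gives 77 once then 8 forever.
  43/(1−δ) ≥ 77 + 8δ/(1−δ) ⇒ δ ≥ 34/69.
Bloom: cooperation gives 51 each period; deviation gives 66 once then 24 forever.
  δ ≥ 15/42 = 5/14.
Both must hold, so the binding constraint is Aster's: δ ≥ 34/69.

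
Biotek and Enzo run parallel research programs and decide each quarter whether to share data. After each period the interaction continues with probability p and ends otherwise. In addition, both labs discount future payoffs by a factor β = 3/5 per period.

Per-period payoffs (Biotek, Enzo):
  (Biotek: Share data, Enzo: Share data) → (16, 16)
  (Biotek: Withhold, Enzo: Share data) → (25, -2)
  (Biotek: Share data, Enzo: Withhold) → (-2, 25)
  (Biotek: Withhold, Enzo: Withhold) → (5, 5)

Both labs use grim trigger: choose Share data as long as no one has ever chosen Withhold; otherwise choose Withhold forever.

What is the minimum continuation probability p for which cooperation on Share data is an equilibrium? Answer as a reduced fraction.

3/4

With continuation probability p and discount β, the effective per-period discount factor is βp.
Grim-trigger IC: βp ≥ (25−16)/(25−5) = 9/20.
So p ≥ (9/20)/(3/5) = 3/4.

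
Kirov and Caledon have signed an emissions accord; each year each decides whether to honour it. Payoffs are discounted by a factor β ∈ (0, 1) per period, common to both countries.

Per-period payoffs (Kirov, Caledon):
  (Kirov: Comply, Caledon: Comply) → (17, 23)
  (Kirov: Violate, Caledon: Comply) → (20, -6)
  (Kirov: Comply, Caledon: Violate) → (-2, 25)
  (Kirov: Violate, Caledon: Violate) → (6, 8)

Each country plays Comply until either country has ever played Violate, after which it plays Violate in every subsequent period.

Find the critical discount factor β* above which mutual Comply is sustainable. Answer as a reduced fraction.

3/14

Kirov: cooperation gives 17 each period; deviation gives 20 once then 6 forever.
  17/(1−β) ≥ 20 + 6β/(1−β) ⇒ β ≥ 3/14.
Caledon: cooperation gives 23 each period; deviation gives 25 once then 8 forever.
  β ≥ 2/17.
Both must hold, so the binding constraint is Kirov's: β ≥ 3/14.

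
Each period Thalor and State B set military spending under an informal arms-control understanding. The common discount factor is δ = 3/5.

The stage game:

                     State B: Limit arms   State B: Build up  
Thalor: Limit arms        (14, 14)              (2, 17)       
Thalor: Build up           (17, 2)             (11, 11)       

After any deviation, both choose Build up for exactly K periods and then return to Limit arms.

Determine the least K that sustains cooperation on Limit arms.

IC: δ(1−δ^K)/(1−δ) ≥ (17−14)/(14−11) = 1.
With δ = 3/5: need 1 − δ^K ≥ 1·(1−3/5)/(3/5), i.e. δ^K ≤ 0.3333.
Since (3/5)^2 = 0.3600 and (3/5)^3 = 0.2160, the smallest such K is 3.

3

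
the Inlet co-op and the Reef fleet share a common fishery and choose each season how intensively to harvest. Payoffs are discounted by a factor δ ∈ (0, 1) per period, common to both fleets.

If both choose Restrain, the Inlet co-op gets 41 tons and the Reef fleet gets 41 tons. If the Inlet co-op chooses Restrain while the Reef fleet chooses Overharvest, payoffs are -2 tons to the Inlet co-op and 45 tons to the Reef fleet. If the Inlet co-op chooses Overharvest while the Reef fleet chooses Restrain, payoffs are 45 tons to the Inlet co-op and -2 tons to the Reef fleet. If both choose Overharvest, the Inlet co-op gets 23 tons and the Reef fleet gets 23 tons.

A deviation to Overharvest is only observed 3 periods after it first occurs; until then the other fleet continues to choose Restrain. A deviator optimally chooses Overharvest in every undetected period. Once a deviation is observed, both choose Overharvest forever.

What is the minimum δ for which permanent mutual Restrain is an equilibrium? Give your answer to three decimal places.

0.567

A deviator earns 45 for 3 periods, then 23 forever; cooperating earns 41 forever. Multiplying the IC by (1−δ):
41 ≥ 45(1−δ^3) + 23δ^3, so 22·δ^3 ≥ 4 and δ^3 ≥ 2/11.
δ ≥ (2/11)^(1/3) ≈ 0.567.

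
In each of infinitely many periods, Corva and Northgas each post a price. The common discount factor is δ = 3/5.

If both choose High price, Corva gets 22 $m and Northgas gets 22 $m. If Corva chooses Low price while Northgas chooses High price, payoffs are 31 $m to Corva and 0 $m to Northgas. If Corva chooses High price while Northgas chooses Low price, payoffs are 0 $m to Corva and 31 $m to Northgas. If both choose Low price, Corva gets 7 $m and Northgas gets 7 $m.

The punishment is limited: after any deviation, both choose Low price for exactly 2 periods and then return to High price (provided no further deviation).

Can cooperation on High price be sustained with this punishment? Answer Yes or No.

Yes

Comparing payoff streams over the 3 periods until play realigns: cooperate → 22(1+δ+…+δ^2); deviate → 31 + 7(δ+…+δ^2).
Cooperation is sustained iff (22−7)(δ+…+δ^2) ≥ 31−22.
δ+…+δ^2 = 3/5·(1−(3/5)^2)/(1−3/5) = 0.9600, and (31−22)/(22−7) = 0.6000.
0.9600 ≥ 0.6000, so cooperation is sustainable.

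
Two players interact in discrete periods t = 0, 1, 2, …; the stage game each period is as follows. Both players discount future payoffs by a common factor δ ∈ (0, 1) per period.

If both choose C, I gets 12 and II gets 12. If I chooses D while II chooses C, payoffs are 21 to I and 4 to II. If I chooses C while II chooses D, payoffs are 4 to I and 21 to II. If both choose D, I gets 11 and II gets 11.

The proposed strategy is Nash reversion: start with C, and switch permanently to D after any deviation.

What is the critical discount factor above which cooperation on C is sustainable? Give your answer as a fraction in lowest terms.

Cooperation forever yields 12 each period: 12/(1−δ).
Deviating yields 21 once, then 11 forever: 21 + 11δ/(1−δ).
No profitable deviation requires 12/(1−δ) ≥ 21 + 11δ/(1−δ).
Multiplying by (1−δ): 12 ≥ 21(1−δ) + 11δ = 21 − 10δ.
So 10δ ≥ 9, i.e. δ ≥ 9/10.

9/10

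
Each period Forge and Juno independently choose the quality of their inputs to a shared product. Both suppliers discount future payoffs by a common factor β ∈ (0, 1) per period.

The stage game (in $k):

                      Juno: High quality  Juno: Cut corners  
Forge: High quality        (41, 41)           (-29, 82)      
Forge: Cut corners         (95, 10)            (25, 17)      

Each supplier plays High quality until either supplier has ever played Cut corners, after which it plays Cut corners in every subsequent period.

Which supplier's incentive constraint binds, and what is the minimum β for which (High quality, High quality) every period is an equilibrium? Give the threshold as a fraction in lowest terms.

For Forge: deviation gain 95−41 = 54, per-period punishment loss 41−25 = 16. IC gives β ≥ 54/70 = 27/35.
For Juno: gain 41, loss 24 per period, so β ≥ 41/65.
The tighter constraint is Forge's, so cooperation needs β ≥ 27/35.

Forge; β ≥ 27/35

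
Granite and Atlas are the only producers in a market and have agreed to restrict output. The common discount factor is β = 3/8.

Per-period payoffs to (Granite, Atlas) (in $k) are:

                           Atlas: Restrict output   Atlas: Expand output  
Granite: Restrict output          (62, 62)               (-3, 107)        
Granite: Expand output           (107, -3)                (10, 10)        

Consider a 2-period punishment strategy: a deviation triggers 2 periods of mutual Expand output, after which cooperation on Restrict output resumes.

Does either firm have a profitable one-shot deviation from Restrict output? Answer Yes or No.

Comparing payoff streams over the 3 periods until play realigns: cooperate → 62(1+β+…+β^2); deviate → 107 + 10(β+…+β^2).
Cooperation is sustained iff (62−10)(β+…+β^2) ≥ 107−62.
β+…+β^2 = 3/8·(1−(3/8)^2)/(1−3/8) = 0.5156, and (107−62)/(62−10) = 0.8654.
0.5156 < 0.8654, so cooperation is not sustainable.

Yes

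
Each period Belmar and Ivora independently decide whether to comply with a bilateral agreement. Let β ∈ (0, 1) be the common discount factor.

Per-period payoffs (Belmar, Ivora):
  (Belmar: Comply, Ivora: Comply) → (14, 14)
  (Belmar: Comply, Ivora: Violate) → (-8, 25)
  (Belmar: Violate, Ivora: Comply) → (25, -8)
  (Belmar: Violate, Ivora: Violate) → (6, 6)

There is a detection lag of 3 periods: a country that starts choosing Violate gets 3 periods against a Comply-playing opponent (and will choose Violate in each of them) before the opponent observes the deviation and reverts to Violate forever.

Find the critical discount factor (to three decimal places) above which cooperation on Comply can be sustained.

The best deviation is to choose Violate for all 3 undetected periods, earning 25 each, then 6 forever once detected.
Deviation value: 25(1−β^3)/(1−β) + 6β^3/(1−β); cooperation value: 14/(1−β).
IC: 14 ≥ 25(1−β^3) + 6β^3 = 25 − 19β^3.
So β^3 ≥ 11/19, giving β ≥ (11/19)^(1/3) ≈ 0.833.

0.833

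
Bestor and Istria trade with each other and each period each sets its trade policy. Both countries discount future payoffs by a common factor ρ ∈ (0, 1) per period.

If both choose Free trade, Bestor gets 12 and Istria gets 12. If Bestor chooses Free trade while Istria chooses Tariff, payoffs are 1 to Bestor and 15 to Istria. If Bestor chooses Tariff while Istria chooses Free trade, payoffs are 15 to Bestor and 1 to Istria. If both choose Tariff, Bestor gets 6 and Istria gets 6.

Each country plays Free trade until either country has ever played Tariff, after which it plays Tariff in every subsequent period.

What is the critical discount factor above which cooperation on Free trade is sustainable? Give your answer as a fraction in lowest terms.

Under grim trigger the critical discount factor is (T−C)/(T−P) with T = 15, C = 12, P = 6.
ρ* = (15−12)/(15−6) = 3/9 = 1/3.

1/3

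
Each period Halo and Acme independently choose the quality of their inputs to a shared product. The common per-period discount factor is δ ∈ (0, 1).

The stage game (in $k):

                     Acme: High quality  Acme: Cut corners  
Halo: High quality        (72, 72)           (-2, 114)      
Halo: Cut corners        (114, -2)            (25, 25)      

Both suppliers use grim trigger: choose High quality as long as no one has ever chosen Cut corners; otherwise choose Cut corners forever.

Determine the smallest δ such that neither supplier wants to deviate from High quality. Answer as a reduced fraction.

42/89

One-period gain from deviating is 114 − 72 = 42. The loss is 72 − 25 = 47 in every subsequent period, with present value 47·δ/(1−δ).
Deviation is unprofitable when 47·δ/(1−δ) ≥ 42, i.e. δ/(1−δ) ≥ 42/47.
Equivalently δ ≥ 42/(42+47) = 42/89.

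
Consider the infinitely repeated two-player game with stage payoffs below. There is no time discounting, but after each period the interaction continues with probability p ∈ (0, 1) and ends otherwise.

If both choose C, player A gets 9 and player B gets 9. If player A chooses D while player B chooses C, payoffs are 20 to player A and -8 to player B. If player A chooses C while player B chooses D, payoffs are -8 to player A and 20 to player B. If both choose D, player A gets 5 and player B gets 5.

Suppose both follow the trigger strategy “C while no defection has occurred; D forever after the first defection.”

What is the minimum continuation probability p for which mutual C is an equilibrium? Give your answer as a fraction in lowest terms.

11/15

With no time discounting, the continuation probability p plays the role of the discount factor.
Grim-trigger IC: 9/(1−p) ≥ 20 + 5p/(1−p) ⇒ p ≥ (20−9)/(20−5) = 11/15.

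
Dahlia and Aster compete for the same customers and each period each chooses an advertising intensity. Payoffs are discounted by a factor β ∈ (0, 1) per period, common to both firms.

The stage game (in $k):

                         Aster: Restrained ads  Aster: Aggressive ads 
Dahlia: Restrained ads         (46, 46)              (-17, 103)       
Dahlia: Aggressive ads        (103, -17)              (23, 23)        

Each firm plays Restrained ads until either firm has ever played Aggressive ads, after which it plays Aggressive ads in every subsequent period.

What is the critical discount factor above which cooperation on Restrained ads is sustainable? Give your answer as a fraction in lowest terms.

57/80

Under grim trigger the critical discount factor is (T−C)/(T−P) with T = 103, C = 46, P = 23.
β* = (103−46)/(103−23) = 57/80.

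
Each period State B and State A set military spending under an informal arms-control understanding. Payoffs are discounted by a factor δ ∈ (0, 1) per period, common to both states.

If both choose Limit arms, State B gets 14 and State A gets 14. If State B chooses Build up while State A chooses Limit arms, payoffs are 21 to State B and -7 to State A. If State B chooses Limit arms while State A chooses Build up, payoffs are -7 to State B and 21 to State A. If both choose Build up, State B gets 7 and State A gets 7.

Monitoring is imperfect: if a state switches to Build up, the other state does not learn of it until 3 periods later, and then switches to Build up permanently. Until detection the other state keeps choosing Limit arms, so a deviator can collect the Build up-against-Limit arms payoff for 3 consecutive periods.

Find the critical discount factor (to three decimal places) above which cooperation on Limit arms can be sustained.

A deviator earns 21 for 3 periods, then 7 forever; cooperating earns 14 forever. Multiplying the IC by (1−δ):
14 ≥ 21(1−δ^3) + 7δ^3, so 14·δ^3 ≥ 7 and δ^3 ≥ 1/2.
δ ≥ (1/2)^(1/3) ≈ 0.794.

0.794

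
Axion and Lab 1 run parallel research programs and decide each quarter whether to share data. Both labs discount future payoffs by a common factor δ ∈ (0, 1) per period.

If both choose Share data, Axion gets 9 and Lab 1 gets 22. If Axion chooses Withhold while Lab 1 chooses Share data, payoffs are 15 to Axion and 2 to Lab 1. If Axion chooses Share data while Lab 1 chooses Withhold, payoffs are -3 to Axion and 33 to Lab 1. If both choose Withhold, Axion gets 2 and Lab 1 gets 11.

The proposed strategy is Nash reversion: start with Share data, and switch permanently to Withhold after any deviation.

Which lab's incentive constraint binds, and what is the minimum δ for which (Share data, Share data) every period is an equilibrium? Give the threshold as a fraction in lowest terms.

Axion: cooperation gives 9 each period; deviation gives 15 once then 2 forever.
  9/(1−δ) ≥ 15 + 2δ/(1−δ) ⇒ δ ≥ 6/13.
Lab 1: cooperation gives 22 each period; deviation gives 33 once then 11 forever.
  δ ≥ 11/22 = 1/2.
Both must hold, so the binding constraint is Lab 1's: δ ≥ 1/2.

Lab 1; δ ≥ 1/2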